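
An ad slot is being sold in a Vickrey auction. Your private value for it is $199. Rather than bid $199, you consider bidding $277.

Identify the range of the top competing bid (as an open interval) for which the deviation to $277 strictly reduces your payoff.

If the competing bid is below $199, both bids win at the same price — no difference.
If it is above $277, both bids lose — no difference.
If it lies strictly between $199 and $277, bidding your value loses (payoff 0) while bidding $277 wins at a price above your value (payoff negative).
So the deviation strictly hurts on the open interval ($199, $277).

($199, $277)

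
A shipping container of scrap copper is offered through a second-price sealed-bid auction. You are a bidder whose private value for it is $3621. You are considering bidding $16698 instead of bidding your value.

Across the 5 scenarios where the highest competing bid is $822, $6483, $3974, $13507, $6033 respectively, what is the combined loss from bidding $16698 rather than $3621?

$15513

The deviation costs you only when the competing bid falls strictly between $3621 and $16698; elsewhere both bids give the same outcome.
$822: outcomes coincide → loss $0.
$6483: truthful payoff $0, deviation payoff −$2862 → loss $2862.
$3974: truthful payoff $0, deviation payoff −$353 → loss $353.
$13507: truthful payoff $0, deviation payoff −$9886 → loss $9886.
$6033: truthful payoff $0, deviation payoff −$2412 → loss $2412.
Total loss = $2862 + $353 + $9886 + $2412 = $15513.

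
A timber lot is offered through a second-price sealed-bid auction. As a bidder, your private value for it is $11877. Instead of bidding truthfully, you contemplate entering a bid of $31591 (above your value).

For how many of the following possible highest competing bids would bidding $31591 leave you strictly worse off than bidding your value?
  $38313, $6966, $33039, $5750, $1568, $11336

0

The deviation hurts exactly when the highest competing bid lies strictly between $11877 and $31591 — overbidding then wins at a price above your value.
$38313: above both → same outcome either way.
$6966: below both → same outcome either way.
$33039: above both → same outcome either way.
$5750: below both → same outcome either way.
$1568: below both → same outcome either way.
$11336: below both → same outcome either way.
Count: 0.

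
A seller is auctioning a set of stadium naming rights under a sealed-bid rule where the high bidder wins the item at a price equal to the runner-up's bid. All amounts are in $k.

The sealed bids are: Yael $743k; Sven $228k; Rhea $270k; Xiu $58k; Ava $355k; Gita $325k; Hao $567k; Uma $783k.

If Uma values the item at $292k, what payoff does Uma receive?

Highest bid: Uma at $783k, so Uma wins.
Second-highest bid: Yael at $743k — that is the price the winner pays.
Uma's payoff = value − price = $292k − $743k = −$451k.

−$451k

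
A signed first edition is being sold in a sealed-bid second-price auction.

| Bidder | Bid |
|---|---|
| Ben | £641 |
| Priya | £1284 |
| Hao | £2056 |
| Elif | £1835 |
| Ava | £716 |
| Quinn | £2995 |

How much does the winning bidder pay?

£2056

Highest bid: Quinn at £2995, so Quinn wins.
Second-highest bid: Hao at £2056 — that is the price the winner pays.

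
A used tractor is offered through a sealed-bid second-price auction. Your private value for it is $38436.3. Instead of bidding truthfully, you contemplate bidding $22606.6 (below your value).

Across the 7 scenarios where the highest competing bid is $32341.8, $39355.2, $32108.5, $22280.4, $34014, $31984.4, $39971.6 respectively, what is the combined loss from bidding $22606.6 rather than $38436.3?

$23296.5

The deviation costs you only when the competing bid falls strictly between $22606.6 and $38436.3; elsewhere both bids give the same outcome.
$32341.8: truthful payoff $6094.5, deviation payoff $0 → loss $6094.5.
$39355.2: outcomes coincide → loss $0.
$32108.5: truthful payoff $6327.8, deviation payoff $0 → loss $6327.8.
$22280.4: outcomes coincide → loss $0.
$34014: truthful payoff $4422.3, deviation payoff $0 → loss $4422.3.
$31984.4: truthful payoff $6451.9, deviation payoff $0 → loss $6451.9.
$39971.6: outcomes coincide → loss $0.
Total loss = $6094.5 + $6327.8 + $4422.3 + $6451.9 = $23296.5.
In a second-price auction your bid sets only whether you win, not what you pay, so bidding your true value is weakly dominant.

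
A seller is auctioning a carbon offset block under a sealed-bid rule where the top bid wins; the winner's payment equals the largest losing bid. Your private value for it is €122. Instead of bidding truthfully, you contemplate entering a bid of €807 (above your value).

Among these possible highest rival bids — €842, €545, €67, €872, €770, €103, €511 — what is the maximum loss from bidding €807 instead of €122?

€648

€842: same outcome either way → loss €0.
€545: truthful gives €0, deviation gives −€423 → loss €423.
€67: same outcome either way → loss €0.
€872: same outcome either way → loss €0.
€770: truthful gives €0, deviation gives −€648 → loss €648.
€103: same outcome either way → loss €0.
€511: truthful gives €0, deviation gives −€389 → loss €389.
Maximum loss: €648.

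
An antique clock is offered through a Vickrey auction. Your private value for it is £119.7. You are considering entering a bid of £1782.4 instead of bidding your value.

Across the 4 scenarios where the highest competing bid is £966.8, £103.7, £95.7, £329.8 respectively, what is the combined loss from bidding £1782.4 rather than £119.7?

The deviation costs you only when the competing bid falls strictly between £119.7 and £1782.4; elsewhere both bids give the same outcome.
£966.8: truthful payoff £0, deviation payoff −£847.1 → loss £847.1.
£103.7: outcomes coincide → loss £0.
£95.7: outcomes coincide → loss £0.
£329.8: truthful payoff £0, deviation payoff −£210.1 → loss £210.1.
Total loss = £847.1 + £210.1 = £1057.2.

£1057.2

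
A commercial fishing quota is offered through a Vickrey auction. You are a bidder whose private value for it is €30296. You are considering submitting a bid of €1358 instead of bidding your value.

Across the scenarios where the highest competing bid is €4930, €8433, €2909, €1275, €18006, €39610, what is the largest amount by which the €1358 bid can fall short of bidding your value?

€4930: truthful gives €25366, deviation gives €0 → loss €25366.
€8433: truthful gives €21863, deviation gives €0 → loss €21863.
€2909: truthful gives €27387, deviation gives €0 → loss €27387.
€1275: same outcome either way → loss €0.
€18006: truthful gives €12290, deviation gives €0 → loss €12290.
€39610: same outcome either way → loss €0.
Maximum loss: €27387.

€27387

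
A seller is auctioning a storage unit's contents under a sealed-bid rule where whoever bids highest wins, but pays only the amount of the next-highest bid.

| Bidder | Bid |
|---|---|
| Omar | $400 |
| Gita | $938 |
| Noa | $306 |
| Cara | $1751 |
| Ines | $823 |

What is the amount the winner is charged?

$938

Highest bid: Cara at $1751, so Cara wins.
Second-highest bid: Gita at $938 — that is the price the winner pays.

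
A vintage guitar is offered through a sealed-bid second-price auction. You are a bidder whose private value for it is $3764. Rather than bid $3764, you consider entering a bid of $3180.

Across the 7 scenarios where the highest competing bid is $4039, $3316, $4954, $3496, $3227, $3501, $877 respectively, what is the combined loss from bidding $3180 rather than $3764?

$1516

The deviation costs you only when the competing bid falls strictly between $3180 and $3764; elsewhere both bids give the same outcome.
$4039: outcomes coincide → loss $0.
$3316: truthful payoff $448, deviation payoff $0 → loss $448.
$4954: outcomes coincide → loss $0.
$3496: truthful payoff $268, deviation payoff $0 → loss $268.
$3227: truthful payoff $537, deviation payoff $0 → loss $537.
$3501: truthful payoff $263, deviation payoff $0 → loss $263.
$877: outcomes coincide → loss $0.
Total loss = $448 + $268 + $537 + $263 = $1516.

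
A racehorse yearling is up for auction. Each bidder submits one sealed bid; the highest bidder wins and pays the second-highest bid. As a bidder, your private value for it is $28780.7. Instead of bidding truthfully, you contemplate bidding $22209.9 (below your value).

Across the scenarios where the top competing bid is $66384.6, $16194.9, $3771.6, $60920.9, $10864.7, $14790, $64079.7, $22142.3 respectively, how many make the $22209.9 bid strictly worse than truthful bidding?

0

The deviation hurts exactly when the highest competing bid lies strictly between $22209.9 and $28780.7 — underbidding then forfeits a profitable win.
$66384.6: above both → same outcome either way.
$16194.9: below both → same outcome either way.
$3771.6: below both → same outcome either way.
$60920.9: above both → same outcome either way.
$10864.7: below both → same outcome either way.
$14790: below both → same outcome either way.
$64079.7: above both → same outcome either way.
$22142.3: below both → same outcome either way.
Count: 0.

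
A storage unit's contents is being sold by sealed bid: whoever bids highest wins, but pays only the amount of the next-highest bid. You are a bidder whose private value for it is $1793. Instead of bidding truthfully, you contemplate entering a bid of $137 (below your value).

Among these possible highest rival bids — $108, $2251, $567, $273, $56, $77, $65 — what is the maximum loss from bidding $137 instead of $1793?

$1520

$108: same outcome either way → loss $0.
$2251: same outcome either way → loss $0.
$567: truthful gives $1226, deviation gives $0 → loss $1226.
$273: truthful gives $1520, deviation gives $0 → loss $1520.
$56: same outcome either way → loss $0.
$77: same outcome either way → loss $0.
$65: same outcome either way → loss $0.
Maximum loss: $1520.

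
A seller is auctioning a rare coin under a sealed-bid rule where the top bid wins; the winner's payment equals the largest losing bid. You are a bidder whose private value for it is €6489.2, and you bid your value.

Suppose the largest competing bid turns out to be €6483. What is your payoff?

€6.2

Your bid €6489.2 exceeds the highest competing bid €6483, so you win.
In a second-price auction the winner pays the second-highest bid, €6483.
Payoff = value − price = €6489.2 − €6483 = €6.2.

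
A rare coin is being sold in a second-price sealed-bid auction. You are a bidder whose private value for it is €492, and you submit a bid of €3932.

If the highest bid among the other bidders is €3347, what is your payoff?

Your bid €3932 exceeds the highest competing bid €3347, so you win.
In a second-price auction the winner pays the second-highest bid, €3347.
Payoff = value − price = €492 − €3347 = −€2855.

−€2855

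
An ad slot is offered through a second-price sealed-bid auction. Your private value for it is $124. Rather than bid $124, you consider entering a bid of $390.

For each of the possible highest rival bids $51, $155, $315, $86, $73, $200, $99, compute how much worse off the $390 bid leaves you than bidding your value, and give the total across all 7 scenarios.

The deviation costs you only when the competing bid falls strictly between $124 and $390; elsewhere both bids give the same outcome.
$51: outcomes coincide → loss $0.
$155: truthful payoff $0, deviation payoff −$31 → loss $31.
$315: truthful payoff $0, deviation payoff −$191 → loss $191.
$86: outcomes coincide → loss $0.
$73: outcomes coincide → loss $0.
$200: truthful payoff $0, deviation payoff −$76 → loss $76.
$99: outcomes coincide → loss $0.
Total loss = $31 + $191 + $76 = $298.

$298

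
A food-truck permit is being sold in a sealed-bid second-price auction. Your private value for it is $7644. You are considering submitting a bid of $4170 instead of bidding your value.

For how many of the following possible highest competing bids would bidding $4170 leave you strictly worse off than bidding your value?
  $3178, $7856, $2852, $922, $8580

0

The deviation hurts exactly when the highest competing bid lies strictly between $4170 and $7644 — underbidding then forfeits a profitable win.
$3178: below both → same outcome either way.
$7856: above both → same outcome either way.
$2852: below both → same outcome either way.
$922: below both → same outcome either way.
$8580: above both → same outcome either way.
Count: 0.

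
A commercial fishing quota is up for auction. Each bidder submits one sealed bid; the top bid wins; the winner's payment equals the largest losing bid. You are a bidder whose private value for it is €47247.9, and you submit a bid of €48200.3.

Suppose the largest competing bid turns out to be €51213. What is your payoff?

€0

Your bid €48200.3 is below the highest competing bid €51213, so you lose.
A losing bidder pays nothing and receives nothing: payoff = €0.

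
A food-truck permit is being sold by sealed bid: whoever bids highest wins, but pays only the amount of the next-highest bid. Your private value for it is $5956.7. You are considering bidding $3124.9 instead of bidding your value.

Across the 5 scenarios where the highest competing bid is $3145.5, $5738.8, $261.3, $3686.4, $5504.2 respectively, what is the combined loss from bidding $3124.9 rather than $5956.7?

$5751.9

The deviation costs you only when the competing bid falls strictly between $3124.9 and $5956.7; elsewhere both bids give the same outcome.
$3145.5: truthful payoff $2811.2, deviation payoff $0 → loss $2811.2.
$5738.8: truthful payoff $217.9, deviation payoff $0 → loss $217.9.
$261.3: outcomes coincide → loss $0.
$3686.4: truthful payoff $2270.3, deviation payoff $0 → loss $2270.3.
$5504.2: truthful payoff $452.5, deviation payoff $0 → loss $452.5.
Total loss = $2811.2 + $217.9 + $2270.3 + $452.5 = $5751.9.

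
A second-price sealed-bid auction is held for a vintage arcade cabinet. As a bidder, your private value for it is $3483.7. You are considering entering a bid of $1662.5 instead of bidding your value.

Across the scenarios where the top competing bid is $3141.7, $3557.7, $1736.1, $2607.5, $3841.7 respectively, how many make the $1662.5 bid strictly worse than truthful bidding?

3

The deviation hurts exactly when the highest competing bid lies strictly between $1662.5 and $3483.7 — underbidding then forfeits a profitable win.
$3141.7: inside the interval → strictly worse (loss $342).
$3557.7: above both → same outcome either way.
$1736.1: inside the interval → strictly worse (loss $1747.6).
$2607.5: inside the interval → strictly worse (loss $876.2).
$3841.7: above both → same outcome either way.
Count: 3.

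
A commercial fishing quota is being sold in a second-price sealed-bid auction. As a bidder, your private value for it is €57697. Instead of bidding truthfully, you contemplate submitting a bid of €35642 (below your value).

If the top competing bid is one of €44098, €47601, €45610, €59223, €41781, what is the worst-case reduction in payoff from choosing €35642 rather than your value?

€15916

€44098: truthful gives €13599, deviation gives €0 → loss €13599.
€47601: truthful gives €10096, deviation gives €0 → loss €10096.
€45610: truthful gives €12087, deviation gives €0 → loss €12087.
€59223: same outcome either way → loss €0.
€41781: truthful gives €15916, deviation gives €0 → loss €15916.
Maximum loss: €15916.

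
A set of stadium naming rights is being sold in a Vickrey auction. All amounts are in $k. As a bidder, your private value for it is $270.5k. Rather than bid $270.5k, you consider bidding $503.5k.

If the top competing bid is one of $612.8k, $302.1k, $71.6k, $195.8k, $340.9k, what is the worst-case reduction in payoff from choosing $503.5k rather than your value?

$612.8k: same outcome either way → loss $0k.
$302.1k: truthful gives $0k, deviation gives −$31.6k → loss $31.6k.
$71.6k: same outcome either way → loss $0k.
$195.8k: same outcome either way → loss $0k.
$340.9k: truthful gives $0k, deviation gives −$70.4k → loss $70.4k.
Maximum loss: $70.4k.

$70.4k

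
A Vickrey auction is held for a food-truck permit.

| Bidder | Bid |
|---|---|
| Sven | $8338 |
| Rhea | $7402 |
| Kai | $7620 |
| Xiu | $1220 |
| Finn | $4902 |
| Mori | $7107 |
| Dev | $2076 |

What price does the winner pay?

$7620

Highest bid: Sven at $8338, so Sven wins.
Second-highest bid: Kai at $7620 — that is the price the winner pays.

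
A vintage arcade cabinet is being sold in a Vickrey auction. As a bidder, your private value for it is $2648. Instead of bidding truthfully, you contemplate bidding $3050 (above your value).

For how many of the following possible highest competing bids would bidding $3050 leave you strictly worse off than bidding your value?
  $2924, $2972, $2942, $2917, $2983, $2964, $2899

7

The deviation hurts exactly when the highest competing bid lies strictly between $2648 and $3050 — overbidding then wins at a price above your value.
$2924: inside the interval → strictly worse (loss $276).
$2972: inside the interval → strictly worse (loss $324).
$2942: inside the interval → strictly worse (loss $294).
$2917: inside the interval → strictly worse (loss $269).
$2983: inside the interval → strictly worse (loss $335).
$2964: inside the interval → strictly worse (loss $316).
$2899: inside the interval → strictly worse (loss $251).
Count: 7.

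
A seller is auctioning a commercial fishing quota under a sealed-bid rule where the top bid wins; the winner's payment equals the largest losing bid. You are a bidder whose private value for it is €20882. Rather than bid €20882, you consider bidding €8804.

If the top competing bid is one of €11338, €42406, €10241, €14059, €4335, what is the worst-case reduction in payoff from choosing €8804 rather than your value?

€11338: truthful gives €9544, deviation gives €0 → loss €9544.
€42406: same outcome either way → loss €0.
€10241: truthful gives €10641, deviation gives €0 → loss €10641.
€14059: truthful gives €6823, deviation gives €0 → loss €6823.
€4335: same outcome either way → loss €0.
Maximum loss: €10641.

€10641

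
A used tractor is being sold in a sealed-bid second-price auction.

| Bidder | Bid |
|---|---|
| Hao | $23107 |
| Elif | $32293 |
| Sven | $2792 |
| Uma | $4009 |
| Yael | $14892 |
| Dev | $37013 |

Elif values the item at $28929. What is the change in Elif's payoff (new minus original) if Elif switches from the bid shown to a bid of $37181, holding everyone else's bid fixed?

The highest bid among the other bidders is $37013; Elif's bid doesn't change that.
Original bid $32293: Elif is not highest (top rival bid is $37013); payoff $0.
Alternative bid $37181: Elif is highest, pays the top rival bid $37013; payoff $28929 − $37013 = −$8084.
Change in payoff = −$8084 − ($0) = −$8084.

−$8084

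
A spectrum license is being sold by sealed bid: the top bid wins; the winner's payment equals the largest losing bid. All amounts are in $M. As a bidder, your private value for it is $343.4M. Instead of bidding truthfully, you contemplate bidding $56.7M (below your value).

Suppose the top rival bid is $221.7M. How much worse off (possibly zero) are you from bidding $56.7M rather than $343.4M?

Bidding your value $343.4M: you win (since $343.4M > $221.7M) and pay $221.7M. Payoff $121.7M.
Bidding $56.7M: you lose. Payoff $0M.
The competing bid $221.7M lies between your shaded bid and your value, so underbidding forfeits an item you could have won at a profitable price.
Loss from deviating = $121.7M − ($0M) = $121.7M.

$121.7M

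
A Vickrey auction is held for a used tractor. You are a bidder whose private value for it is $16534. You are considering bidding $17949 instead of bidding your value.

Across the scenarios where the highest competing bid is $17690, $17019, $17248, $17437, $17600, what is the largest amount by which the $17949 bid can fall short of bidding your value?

$1156

$17690: truthful gives $0, deviation gives −$1156 → loss $1156.
$17019: truthful gives $0, deviation gives −$485 → loss $485.
$17248: truthful gives $0, deviation gives −$714 → loss $714.
$17437: truthful gives $0, deviation gives −$903 → loss $903.
$17600: truthful gives $0, deviation gives −$1066 → loss $1066.
Maximum loss: $1156.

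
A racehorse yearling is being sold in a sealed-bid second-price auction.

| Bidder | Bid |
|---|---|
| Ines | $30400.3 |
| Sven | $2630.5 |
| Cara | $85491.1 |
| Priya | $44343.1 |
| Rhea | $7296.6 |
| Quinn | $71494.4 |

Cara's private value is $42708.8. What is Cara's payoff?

−$28785.6

Highest bid: Cara at $85491.1, so Cara wins.
Second-highest bid: Quinn at $71494.4 — that is the price the winner pays.
Cara's payoff = value − price = $42708.8 − $71494.4 = −$28785.6.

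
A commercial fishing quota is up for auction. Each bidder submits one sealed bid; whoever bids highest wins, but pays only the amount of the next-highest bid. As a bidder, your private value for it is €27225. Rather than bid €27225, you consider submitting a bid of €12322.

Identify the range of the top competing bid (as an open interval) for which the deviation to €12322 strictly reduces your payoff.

If the competing bid is below €12322, both bids win at the same price — no difference.
If it is above €27225, both bids lose — no difference.
If it lies strictly between €12322 and €27225, bidding your value wins at a price below your value (positive payoff) while bidding €12322 loses (payoff 0).
So the deviation strictly hurts on the open interval (€12322, €27225).

(€12322, €27225)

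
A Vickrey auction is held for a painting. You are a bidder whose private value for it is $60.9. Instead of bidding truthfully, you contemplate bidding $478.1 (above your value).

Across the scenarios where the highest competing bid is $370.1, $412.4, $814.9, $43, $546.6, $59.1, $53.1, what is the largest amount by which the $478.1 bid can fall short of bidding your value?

$351.5

$370.1: truthful gives $0, deviation gives −$309.2 → loss $309.2.
$412.4: truthful gives $0, deviation gives −$351.5 → loss $351.5.
$814.9: same outcome either way → loss $0.
$43: same outcome either way → loss $0.
$546.6: same outcome either way → loss $0.
$59.1: same outcome either way → loss $0.
$53.1: same outcome either way → loss $0.
Maximum loss: $351.5.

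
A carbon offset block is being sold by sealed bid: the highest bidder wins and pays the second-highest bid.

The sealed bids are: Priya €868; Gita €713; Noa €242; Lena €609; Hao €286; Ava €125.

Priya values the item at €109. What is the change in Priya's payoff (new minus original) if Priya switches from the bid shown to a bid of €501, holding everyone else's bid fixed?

The highest bid among the other bidders is €713; Priya's bid doesn't change that.
Original bid €868: Priya is highest, pays the top rival bid €713; payoff €109 − €713 = −€604.
Alternative bid €501: Priya is not highest (top rival bid is €713); payoff €0.
Change in payoff = €0 − (−€604) = €604.

€604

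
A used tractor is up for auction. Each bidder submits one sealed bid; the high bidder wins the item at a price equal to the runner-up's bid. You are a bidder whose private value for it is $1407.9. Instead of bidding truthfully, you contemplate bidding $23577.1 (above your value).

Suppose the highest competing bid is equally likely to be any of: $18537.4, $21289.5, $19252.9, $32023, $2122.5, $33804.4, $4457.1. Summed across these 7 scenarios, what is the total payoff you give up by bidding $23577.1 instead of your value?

The deviation costs you only when the competing bid falls strictly between $1407.9 and $23577.1; elsewhere both bids give the same outcome.
$18537.4: truthful payoff $0, deviation payoff −$17129.5 → loss $17129.5.
$21289.5: truthful payoff $0, deviation payoff −$19881.6 → loss $19881.6.
$19252.9: truthful payoff $0, deviation payoff −$17845 → loss $17845.
$32023: outcomes coincide → loss $0.
$2122.5: truthful payoff $0, deviation payoff −$714.6 → loss $714.6.
$33804.4: outcomes coincide → loss $0.
$4457.1: truthful payoff $0, deviation payoff −$3049.2 → loss $3049.2.
Total loss = $17129.5 + $19881.6 + $17845 + $714.6 + $3049.2 = $58619.9.
Truthful bidding weakly dominates here: raising your bid can only win items priced above your value, and lowering it can only forfeit items priced below.

$58619.9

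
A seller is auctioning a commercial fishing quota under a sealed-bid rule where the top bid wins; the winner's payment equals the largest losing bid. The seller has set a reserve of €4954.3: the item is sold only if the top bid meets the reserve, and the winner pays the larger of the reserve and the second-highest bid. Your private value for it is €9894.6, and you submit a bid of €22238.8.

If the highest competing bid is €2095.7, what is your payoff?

Your bid €22238.8 is the highest and exceeds the reserve.
Price = max(second-highest bid, reserve) = max(€2095.7, €4954.3) = €4954.3.
Payoff = €9894.6 − €4954.3 = €4940.3.

€4940.3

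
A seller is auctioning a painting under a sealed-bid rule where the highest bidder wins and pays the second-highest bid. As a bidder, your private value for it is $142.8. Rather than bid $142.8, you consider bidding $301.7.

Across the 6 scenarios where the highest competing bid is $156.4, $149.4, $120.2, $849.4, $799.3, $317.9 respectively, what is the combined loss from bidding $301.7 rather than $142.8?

$20.2

The deviation costs you only when the competing bid falls strictly between $142.8 and $301.7; elsewhere both bids give the same outcome.
$156.4: truthful payoff $0, deviation payoff −$13.6 → loss $13.6.
$149.4: truthful payoff $0, deviation payoff −$6.6 → loss $6.6.
$120.2: outcomes coincide → loss $0.
$849.4: outcomes coincide → loss $0.
$799.3: outcomes coincide → loss $0.
$317.9: outcomes coincide → loss $0.
Total loss = $13.6 + $6.6 = $20.2.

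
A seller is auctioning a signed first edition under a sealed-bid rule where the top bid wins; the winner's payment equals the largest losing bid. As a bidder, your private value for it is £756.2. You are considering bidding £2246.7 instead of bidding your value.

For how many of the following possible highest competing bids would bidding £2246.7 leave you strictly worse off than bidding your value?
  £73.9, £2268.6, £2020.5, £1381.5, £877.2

The deviation hurts exactly when the highest competing bid lies strictly between £756.2 and £2246.7 — overbidding then wins at a price above your value.
£73.9: below both → same outcome either way.
£2268.6: above both → same outcome either way.
£2020.5: inside the interval → strictly worse (loss £1264.3).
£1381.5: inside the interval → strictly worse (loss £625.3).
£877.2: inside the interval → strictly worse (loss £121).
Count: 3.

3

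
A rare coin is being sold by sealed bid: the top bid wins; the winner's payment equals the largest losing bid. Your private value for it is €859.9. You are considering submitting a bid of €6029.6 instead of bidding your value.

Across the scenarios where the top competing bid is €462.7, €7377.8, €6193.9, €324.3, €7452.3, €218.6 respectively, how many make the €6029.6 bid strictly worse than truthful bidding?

0

The deviation hurts exactly when the highest competing bid lies strictly between €859.9 and €6029.6 — overbidding then wins at a price above your value.
€462.7: below both → same outcome either way.
€7377.8: above both → same outcome either way.
€6193.9: above both → same outcome either way.
€324.3: below both → same outcome either way.
€7452.3: above both → same outcome either way.
€218.6: below both → same outcome either way.
Count: 0.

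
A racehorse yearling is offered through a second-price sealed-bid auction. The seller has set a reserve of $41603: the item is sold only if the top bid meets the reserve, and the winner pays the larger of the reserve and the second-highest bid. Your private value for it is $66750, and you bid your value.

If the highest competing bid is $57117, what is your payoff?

Your bid $66750 is the highest and exceeds the reserve.
Price = max(second-highest bid, reserve) = max($57117, $41603) = $57117.
Payoff = $66750 − $57117 = $9633.

$9633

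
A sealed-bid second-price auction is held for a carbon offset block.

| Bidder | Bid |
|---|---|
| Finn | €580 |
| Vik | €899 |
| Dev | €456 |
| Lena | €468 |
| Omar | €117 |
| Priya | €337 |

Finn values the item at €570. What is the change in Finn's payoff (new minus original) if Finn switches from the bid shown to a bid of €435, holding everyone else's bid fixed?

The highest bid among the other bidders is €899; Finn's bid doesn't change that.
Original bid €580: Finn is not highest (top rival bid is €899); payoff €0.
Alternative bid €435: Finn is not highest (top rival bid is €899); payoff €0.
Change in payoff = €0 − (€0) = €0.

€0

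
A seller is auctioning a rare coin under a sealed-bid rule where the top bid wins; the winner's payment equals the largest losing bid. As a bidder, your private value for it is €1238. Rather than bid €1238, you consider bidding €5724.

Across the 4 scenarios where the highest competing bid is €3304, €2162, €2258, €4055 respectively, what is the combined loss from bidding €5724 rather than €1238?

The deviation costs you only when the competing bid falls strictly between €1238 and €5724; elsewhere both bids give the same outcome.
€3304: truthful payoff €0, deviation payoff −€2066 → loss €2066.
€2162: truthful payoff €0, deviation payoff −€924 → loss €924.
€2258: truthful payoff €0, deviation payoff −€1020 → loss €1020.
€4055: truthful payoff €0, deviation payoff −€2817 → loss €2817.
Total loss = €2066 + €924 + €1020 + €2817 = €6827.

€6827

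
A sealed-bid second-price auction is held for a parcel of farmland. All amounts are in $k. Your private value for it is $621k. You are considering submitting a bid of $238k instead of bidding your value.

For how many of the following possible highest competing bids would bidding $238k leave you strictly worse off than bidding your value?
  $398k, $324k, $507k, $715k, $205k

3

The deviation hurts exactly when the highest competing bid lies strictly between $238k and $621k — underbidding then forfeits a profitable win.
$398k: inside the interval → strictly worse (loss $223k).
$324k: inside the interval → strictly worse (loss $297k).
$507k: inside the interval → strictly worse (loss $114k).
$715k: above both → same outcome either way.
$205k: below both → same outcome either way.
Count: 3.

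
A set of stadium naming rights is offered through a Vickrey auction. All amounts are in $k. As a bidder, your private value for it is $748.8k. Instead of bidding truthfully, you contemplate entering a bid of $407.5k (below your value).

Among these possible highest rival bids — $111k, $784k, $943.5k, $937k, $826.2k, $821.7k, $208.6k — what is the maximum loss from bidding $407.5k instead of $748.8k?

$111k: same outcome either way → loss $0k.
$784k: same outcome either way → loss $0k.
$943.5k: same outcome either way → loss $0k.
$937k: same outcome either way → loss $0k.
$826.2k: same outcome either way → loss $0k.
$821.7k: same outcome either way → loss $0k.
$208.6k: same outcome either way → loss $0k.
Maximum loss: $0k.

$0k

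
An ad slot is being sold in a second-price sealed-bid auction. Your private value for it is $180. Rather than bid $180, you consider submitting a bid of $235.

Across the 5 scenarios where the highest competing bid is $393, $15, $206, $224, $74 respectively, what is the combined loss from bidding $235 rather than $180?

The deviation costs you only when the competing bid falls strictly between $180 and $235; elsewhere both bids give the same outcome.
$393: outcomes coincide → loss $0.
$15: outcomes coincide → loss $0.
$206: truthful payoff $0, deviation payoff −$26 → loss $26.
$224: truthful payoff $0, deviation payoff −$44 → loss $44.
$74: outcomes coincide → loss $0.
Total loss = $26 + $44 = $70.

$70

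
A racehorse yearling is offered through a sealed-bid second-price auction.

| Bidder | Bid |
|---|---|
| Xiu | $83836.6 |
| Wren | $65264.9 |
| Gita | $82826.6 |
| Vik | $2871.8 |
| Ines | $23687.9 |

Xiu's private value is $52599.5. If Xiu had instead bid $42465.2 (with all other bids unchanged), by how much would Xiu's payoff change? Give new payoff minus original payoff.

$30227.1

The highest bid among the other bidders is $82826.6; Xiu's bid doesn't change that.
Original bid $83836.6: Xiu is highest, pays the top rival bid $82826.6; payoff $52599.5 − $82826.6 = −$30227.1.
Alternative bid $42465.2: Xiu is not highest (top rival bid is $82826.6); payoff $0.
Change in payoff = $0 − (−$30227.1) = $30227.1.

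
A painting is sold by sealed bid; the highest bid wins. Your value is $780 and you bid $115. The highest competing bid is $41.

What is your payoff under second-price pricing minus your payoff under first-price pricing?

You have the highest bid, so you win under either rule.
Second-price: pay $41 → payoff $739.
First-price: pay your own bid $115 → payoff $665.
Difference = $739 − ($665) = $74.

$74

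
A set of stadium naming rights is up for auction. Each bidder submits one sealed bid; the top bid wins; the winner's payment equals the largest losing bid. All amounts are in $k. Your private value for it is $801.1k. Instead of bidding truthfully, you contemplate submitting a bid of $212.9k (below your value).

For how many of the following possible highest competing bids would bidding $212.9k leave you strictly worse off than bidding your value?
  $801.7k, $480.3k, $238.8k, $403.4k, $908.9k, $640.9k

4

The deviation hurts exactly when the highest competing bid lies strictly between $212.9k and $801.1k — underbidding then forfeits a profitable win.
$801.7k: above both → same outcome either way.
$480.3k: inside the interval → strictly worse (loss $320.8k).
$238.8k: inside the interval → strictly worse (loss $562.3k).
$403.4k: inside the interval → strictly worse (loss $397.7k).
$908.9k: above both → same outcome either way.
$640.9k: inside the interval → strictly worse (loss $160.2k).
Count: 4.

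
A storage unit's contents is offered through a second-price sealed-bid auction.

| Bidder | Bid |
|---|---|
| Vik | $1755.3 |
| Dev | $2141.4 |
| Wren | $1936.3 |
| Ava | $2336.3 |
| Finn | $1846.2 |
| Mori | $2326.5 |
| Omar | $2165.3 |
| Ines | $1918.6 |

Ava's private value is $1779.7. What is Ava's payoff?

Highest bid: Ava at $2336.3, so Ava wins.
Second-highest bid: Mori at $2326.5 — that is the price the winner pays.
Ava's payoff = value − price = $1779.7 − $2326.5 = −$546.8.

−$546.8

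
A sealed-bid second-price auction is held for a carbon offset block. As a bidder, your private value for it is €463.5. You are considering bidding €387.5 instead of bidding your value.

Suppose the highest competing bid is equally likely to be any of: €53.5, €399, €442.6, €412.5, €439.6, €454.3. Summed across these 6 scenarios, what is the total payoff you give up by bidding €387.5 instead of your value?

The deviation costs you only when the competing bid falls strictly between €387.5 and €463.5; elsewhere both bids give the same outcome.
€53.5: outcomes coincide → loss €0.
€399: truthful payoff €64.5, deviation payoff €0 → loss €64.5.
€442.6: truthful payoff €20.9, deviation payoff €0 → loss €20.9.
€412.5: truthful payoff €51, deviation payoff €0 → loss €51.
€439.6: truthful payoff €23.9, deviation payoff €0 → loss €23.9.
€454.3: truthful payoff €9.2, deviation payoff €0 → loss €9.2.
Total loss = €64.5 + €20.9 + €51 + €23.9 + €9.2 = €169.5.
Because the price is fixed by the runner-up's bid, deviating from your value can only change a good outcome into a bad one — never the reverse.

€169.5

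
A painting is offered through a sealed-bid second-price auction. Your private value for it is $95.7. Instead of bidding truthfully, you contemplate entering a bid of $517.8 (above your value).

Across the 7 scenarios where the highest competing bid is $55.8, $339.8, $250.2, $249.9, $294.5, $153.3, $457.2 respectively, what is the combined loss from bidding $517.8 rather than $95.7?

The deviation costs you only when the competing bid falls strictly between $95.7 and $517.8; elsewhere both bids give the same outcome.
$55.8: outcomes coincide → loss $0.
$339.8: truthful payoff $0, deviation payoff −$244.1 → loss $244.1.
$250.2: truthful payoff $0, deviation payoff −$154.5 → loss $154.5.
$249.9: truthful payoff $0, deviation payoff −$154.2 → loss $154.2.
$294.5: truthful payoff $0, deviation payoff −$198.8 → loss $198.8.
$153.3: truthful payoff $0, deviation payoff −$57.6 → loss $57.6.
$457.2: truthful payoff $0, deviation payoff −$361.5 → loss $361.5.
Total loss = $244.1 + $154.5 + $154.2 + $198.8 + $57.6 + $361.5 = $1170.7.
Because the price is fixed by the runner-up's bid, deviating from your value can only change a good outcome into a bad one — never the reverse.

$1170.7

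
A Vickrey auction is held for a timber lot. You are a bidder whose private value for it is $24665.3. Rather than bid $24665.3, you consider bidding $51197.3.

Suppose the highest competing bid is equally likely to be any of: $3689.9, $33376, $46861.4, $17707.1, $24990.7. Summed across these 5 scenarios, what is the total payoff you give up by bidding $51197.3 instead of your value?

The deviation costs you only when the competing bid falls strictly between $24665.3 and $51197.3; elsewhere both bids give the same outcome.
$3689.9: outcomes coincide → loss $0.
$33376: truthful payoff $0, deviation payoff −$8710.7 → loss $8710.7.
$46861.4: truthful payoff $0, deviation payoff −$22196.1 → loss $22196.1.
$17707.1: outcomes coincide → loss $0.
$24990.7: truthful payoff $0, deviation payoff −$325.4 → loss $325.4.
Total loss = $8710.7 + $22196.1 + $325.4 = $31232.2.

$31232.2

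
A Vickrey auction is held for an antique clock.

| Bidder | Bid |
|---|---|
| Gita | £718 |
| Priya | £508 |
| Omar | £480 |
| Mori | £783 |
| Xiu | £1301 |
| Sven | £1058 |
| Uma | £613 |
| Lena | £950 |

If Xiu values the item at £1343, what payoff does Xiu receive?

Highest bid: Xiu at £1301, so Xiu wins.
Second-highest bid: Sven at £1058 — that is the price the winner pays.
Xiu's payoff = value − price = £1343 − £1058 = £285.

£285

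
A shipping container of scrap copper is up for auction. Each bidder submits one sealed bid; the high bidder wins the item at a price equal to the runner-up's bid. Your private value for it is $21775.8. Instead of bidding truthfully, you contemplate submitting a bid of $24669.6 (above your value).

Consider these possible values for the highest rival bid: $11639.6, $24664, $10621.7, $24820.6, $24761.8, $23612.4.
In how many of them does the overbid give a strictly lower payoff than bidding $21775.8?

2

The deviation hurts exactly when the highest competing bid lies strictly between $21775.8 and $24669.6 — overbidding then wins at a price above your value.
$11639.6: below both → same outcome either way.
$24664: inside the interval → strictly worse (loss $2888.2).
$10621.7: below both → same outcome either way.
$24820.6: above both → same outcome either way.
$24761.8: above both → same outcome either way.
$23612.4: inside the interval → strictly worse (loss $1836.6).
Count: 2.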